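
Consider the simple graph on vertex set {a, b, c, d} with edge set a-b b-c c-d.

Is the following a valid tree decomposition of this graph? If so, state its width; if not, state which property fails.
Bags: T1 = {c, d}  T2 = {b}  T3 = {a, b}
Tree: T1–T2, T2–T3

A tree decomposition must satisfy three properties: every vertex lies in some bag; for every edge, both endpoints lie together in some bag; and for every vertex, the bags containing it form a connected subtree. Here edge (c,b) lies in no bag, so the decomposition is invalid.

No — edge (c,b) lies in no bag.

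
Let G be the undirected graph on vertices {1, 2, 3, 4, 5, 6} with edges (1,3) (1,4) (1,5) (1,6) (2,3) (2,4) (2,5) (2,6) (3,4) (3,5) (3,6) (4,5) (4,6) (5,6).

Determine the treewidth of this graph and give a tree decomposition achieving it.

Treewidth 4.
Bags: B1 = {2, 3, 4, 5, 6}  B2 = {1, 3, 4, 5, 6}
Tree: B1–B2

The largest bag has 5 vertices, giving width 4; this decomposition certifies tw(G) ≤ 4. Conversely, {1, 3, 4, 5, 6} is a clique of size 5, and the vertices of any clique must share a bag in every tree decomposition; so some bag has ≥ 5 vertices and tw(G) ≥ 4. Therefore the treewidth is 4.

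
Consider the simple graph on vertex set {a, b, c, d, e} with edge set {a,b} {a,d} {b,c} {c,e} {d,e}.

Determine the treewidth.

2

A width-2 tree decomposition is:
Bags: B1 = {a, d, e}  B2 = {a, b, e}  B3 = {b, c, e}
Tree: B1–B2, B2–B3
Every bag has size at most 3, so the width is 3 − 1 = 2 and tw(G) ≤ 2. For the lower bound, G contains the cycle e–d–a–b–c–e, so G is not a forest; only forests have treewidth ≤ 1, hence tw(G) ≥ 2. The upper and lower bounds meet at 2, so that is the treewidth.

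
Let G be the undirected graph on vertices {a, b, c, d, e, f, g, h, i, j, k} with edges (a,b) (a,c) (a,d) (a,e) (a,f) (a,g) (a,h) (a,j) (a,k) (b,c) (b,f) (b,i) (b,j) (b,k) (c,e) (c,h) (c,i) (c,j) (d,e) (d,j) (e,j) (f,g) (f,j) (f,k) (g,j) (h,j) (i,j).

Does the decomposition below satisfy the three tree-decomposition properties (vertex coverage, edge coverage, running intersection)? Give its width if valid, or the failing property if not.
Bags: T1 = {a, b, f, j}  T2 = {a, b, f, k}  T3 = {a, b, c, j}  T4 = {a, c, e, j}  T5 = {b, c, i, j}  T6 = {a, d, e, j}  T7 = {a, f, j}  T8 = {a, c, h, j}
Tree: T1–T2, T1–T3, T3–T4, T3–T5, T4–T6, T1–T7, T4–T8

A tree decomposition must satisfy three properties: every vertex lies in some bag; for every edge, both endpoints lie together in some bag; and for every vertex, the bags containing it form a connected subtree. Here vertex g appears in no bag, so the decomposition is invalid.

No — vertex g appears in no bag.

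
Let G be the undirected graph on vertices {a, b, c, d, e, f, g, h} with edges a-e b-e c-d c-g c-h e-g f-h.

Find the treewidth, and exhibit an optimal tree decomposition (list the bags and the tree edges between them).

The largest bag has 2 vertices, giving width 1; this decomposition certifies tw(G) ≤ 1. Since G has at least one edge (e.g. c–h), it is not an edgeless graph, so tw(G) ≥ 1. The upper and lower bounds meet at 1, so that is the treewidth.

Treewidth 1.
Bags: B1 = {c, h}  B2 = {f, h}  B3 = {c, g}  B4 = {e, g}  B5 = {c, d}  B6 = {b, e}  B7 = {a, e}
Tree: B1–B2, B1–B3, B3–B4, B1–B5, B4–B6, B6–B7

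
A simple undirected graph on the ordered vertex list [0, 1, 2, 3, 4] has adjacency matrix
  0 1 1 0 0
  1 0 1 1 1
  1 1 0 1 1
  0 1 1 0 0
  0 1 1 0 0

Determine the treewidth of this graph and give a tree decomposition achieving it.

Each bag holds 3 vertices, so the decomposition has width 2, which upper-bounds the treewidth. For the lower bound, the 3 vertices {0, 1, 2} are pairwise adjacent, and any tree decomposition puts a clique entirely inside one bag — forcing width ≥ 2. Hence tw(G) = 2 exactly.

Treewidth 2.
One optimal decomposition is:
Bags: B1 = {1, 2, 4}  B2 = {1, 2, 3}  B3 = {0, 1, 2}
Tree: B1–B2, B2–B3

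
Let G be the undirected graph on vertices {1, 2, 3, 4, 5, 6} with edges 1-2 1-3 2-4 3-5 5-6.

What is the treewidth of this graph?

A width-1 tree decomposition is:
Bags: B1 = {2, 4}  B2 = {1, 2}  B3 = {1, 3}  B4 = {3, 5}  B5 = {5, 6}
Tree: B1–B2, B2–B3, B3–B4, B4–B5
Each bag holds 2 vertices, so the decomposition has width 1, which upper-bounds the treewidth. G has an edge, so its treewidth is at least 1. Hence tw(G) = 1 exactly.

1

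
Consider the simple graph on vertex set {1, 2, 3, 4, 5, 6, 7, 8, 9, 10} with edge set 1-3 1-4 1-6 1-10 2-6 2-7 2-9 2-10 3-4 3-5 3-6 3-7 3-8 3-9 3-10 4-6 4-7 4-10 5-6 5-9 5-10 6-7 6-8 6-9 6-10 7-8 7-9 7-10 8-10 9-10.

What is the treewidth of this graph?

4

A width-4 tree decomposition is:
Bags: B1 = {3, 6, 7, 9, 10}  B2 = {3, 4, 6, 7, 10}  B3 = {3, 5, 6, 9, 10}  B4 = {2, 6, 7, 9, 10}  B5 = {1, 3, 4, 6, 10}  B6 = {3, 6, 7, 8, 10}
Tree: B1–B2, B1–B3, B1–B4, B2–B5, B1–B6
Each bag holds 5 vertices, so the decomposition has width 4, which upper-bounds the treewidth. Conversely, {2, 6, 7, 9, 10} is a clique of size 5, and the vertices of any clique must share a bag in every tree decomposition; so some bag has ≥ 5 vertices and tw(G) ≥ 4. Therefore the treewidth is 4.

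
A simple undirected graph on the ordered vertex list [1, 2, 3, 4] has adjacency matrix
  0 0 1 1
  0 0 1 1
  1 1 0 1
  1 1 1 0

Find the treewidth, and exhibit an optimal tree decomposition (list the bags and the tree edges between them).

Every bag has size at most 3, so the width is 3 − 1 = 2 and tw(G) ≤ 2. On the other hand G contains the 3-clique {1, 3, 4}. A clique must lie in a single bag of any decomposition, so no decomposition can have width below 2. Combining the bounds, tw(G) = 2.

Treewidth 2.
Bags: B1 = {1, 3, 4}  B2 = {2, 3, 4}
Tree: B1–B2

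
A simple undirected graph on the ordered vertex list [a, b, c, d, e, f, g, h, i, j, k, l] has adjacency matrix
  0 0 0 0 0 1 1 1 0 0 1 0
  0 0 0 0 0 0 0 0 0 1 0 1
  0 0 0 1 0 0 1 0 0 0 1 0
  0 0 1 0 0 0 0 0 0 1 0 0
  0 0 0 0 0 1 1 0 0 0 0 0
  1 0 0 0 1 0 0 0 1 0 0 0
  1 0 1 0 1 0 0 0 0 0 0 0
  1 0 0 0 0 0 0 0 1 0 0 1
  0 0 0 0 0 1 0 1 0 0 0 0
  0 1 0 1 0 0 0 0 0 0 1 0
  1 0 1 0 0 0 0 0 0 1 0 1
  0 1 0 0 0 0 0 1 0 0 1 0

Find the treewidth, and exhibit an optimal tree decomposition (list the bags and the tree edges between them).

The largest bag has 4 vertices, giving width 3; this decomposition certifies tw(G) ≤ 3. For the lower bound: the 4 vertex sets {b,d,j}, {c}, {k}, {a,g,h,l} are disjoint, each induces a connected subgraph, and every pair is joined by at least one edge of G. Contracting each set to a single vertex therefore yields K_{4} as a minor, and since treewidth is minor-monotone, tw(G) ≥ tw(K_{4}) = 3. The upper and lower bounds meet at 3, so that is the treewidth.

Treewidth 3.
Bags: B1 = {b, c, d, j}  B2 = {b, c, j, k}  B3 = {b, c, k, l}  B4 = {c, g, k, l}  B5 = {a, g, k, l}  B6 = {a, g, h, l}  B7 = {a, e, g, h}  B8 = {a, e, f, h}  B9 = {e, f, h, i}
Tree: B1–B2, B2–B3, B3–B4, B4–B5, B5–B6, B6–B7, B7–B8, B8–B9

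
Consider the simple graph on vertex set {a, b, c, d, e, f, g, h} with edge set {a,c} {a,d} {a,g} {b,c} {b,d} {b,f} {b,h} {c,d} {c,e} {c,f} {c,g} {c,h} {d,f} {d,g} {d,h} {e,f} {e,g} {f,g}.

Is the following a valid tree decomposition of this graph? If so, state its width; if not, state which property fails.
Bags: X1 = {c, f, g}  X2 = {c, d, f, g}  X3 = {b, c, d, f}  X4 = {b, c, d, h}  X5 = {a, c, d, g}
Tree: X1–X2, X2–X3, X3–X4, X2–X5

A tree decomposition must satisfy three properties: every vertex lies in some bag; for every edge, both endpoints lie together in some bag; and for every vertex, the bags containing it form a connected subtree. Here vertex e appears in no bag, so the decomposition is invalid.

No — vertex e appears in no bag.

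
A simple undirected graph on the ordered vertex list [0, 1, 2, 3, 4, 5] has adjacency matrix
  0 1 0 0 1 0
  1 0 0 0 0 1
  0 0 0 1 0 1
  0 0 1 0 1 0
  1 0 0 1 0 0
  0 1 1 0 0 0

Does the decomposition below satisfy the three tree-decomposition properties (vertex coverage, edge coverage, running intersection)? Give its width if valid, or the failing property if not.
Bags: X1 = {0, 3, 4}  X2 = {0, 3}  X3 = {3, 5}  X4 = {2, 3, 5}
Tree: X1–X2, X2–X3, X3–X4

A tree decomposition must satisfy three properties: every vertex lies in some bag; for every edge, both endpoints lie together in some bag; and for every vertex, the bags containing it form a connected subtree. Here vertex 1 appears in no bag, so the decomposition is invalid.

No — vertex 1 appears in no bag.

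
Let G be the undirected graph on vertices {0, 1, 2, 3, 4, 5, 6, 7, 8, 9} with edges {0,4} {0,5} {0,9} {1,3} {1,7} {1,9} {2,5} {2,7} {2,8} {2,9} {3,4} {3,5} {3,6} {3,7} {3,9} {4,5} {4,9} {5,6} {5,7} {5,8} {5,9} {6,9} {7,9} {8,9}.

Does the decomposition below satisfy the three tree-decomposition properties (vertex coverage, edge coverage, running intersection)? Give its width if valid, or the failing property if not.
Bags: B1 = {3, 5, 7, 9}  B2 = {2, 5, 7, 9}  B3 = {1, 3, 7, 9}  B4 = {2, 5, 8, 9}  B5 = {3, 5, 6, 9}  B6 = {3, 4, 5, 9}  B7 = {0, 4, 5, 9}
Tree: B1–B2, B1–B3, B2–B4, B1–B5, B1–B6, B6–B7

Vertex coverage: the bags together contain {0, 1, 2, 3, 4, 5, 6, 7, 8, 9}, the full vertex set. Edge coverage: each edge of G has both endpoints in at least one bag. Running intersection: for every vertex, the bags containing it form a connected subtree. All three properties hold, so this is a valid tree decomposition of width max|bag| − 1 = 3, and hence tw(G) ≤ 3.

Yes; width 3.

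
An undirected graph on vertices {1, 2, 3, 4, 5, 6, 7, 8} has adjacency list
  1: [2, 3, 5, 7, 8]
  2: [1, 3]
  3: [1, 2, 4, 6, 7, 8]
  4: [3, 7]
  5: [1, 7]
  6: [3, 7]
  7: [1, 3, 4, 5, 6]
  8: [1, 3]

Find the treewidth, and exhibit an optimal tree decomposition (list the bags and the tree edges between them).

The largest bag has 3 vertices, giving width 2; this decomposition certifies tw(G) ≤ 2. For the lower bound, the 3 vertices {1, 3, 8} are pairwise adjacent, and any tree decomposition puts a clique entirely inside one bag — forcing width ≥ 2. The upper and lower bounds meet at 2, so that is the treewidth.

Treewidth 2.
One optimal decomposition is:
Bags: B1 = {1, 3, 7}  B2 = {3, 6, 7}  B3 = {3, 4, 7}  B4 = {1, 3, 8}  B5 = {1, 2, 3}  B6 = {1, 5, 7}
Tree: B1–B2, B1–B3, B1–B4, B4–B5, B1–B6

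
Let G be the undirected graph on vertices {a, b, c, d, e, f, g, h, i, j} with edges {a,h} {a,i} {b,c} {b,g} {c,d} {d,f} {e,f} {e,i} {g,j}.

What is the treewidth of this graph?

1

A width-1 tree decomposition is:
Bags: B1 = {a, h}  B2 = {a, i}  B3 = {e, i}  B4 = {e, f}  B5 = {d, f}  B6 = {c, d}  B7 = {b, c}  B8 = {b, g}  B9 = {g, j}
Tree: B1–B2, B2–B3, B3–B4, B4–B5, B5–B6, B6–B7, B7–B8, B8–B9
Each bag holds 2 vertices, so the decomposition has width 1, which upper-bounds the treewidth. Any graph with an edge has treewidth ≥ 1, and G has the edge h–a. The upper and lower bounds meet at 1, so that is the treewidth.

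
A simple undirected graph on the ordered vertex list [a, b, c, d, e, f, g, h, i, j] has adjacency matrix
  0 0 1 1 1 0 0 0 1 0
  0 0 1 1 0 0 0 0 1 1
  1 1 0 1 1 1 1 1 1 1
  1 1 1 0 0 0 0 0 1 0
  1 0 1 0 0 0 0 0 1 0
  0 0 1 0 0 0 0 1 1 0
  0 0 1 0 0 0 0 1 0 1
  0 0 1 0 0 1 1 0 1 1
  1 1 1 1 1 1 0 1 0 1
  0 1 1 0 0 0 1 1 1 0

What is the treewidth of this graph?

3

A width-3 tree decomposition is:
Bags: B1 = {a, c, e, i}  B2 = {a, c, d, i}  B3 = {b, c, d, i}  B4 = {b, c, i, j}  B5 = {c, h, i, j}  B6 = {c, f, h, i}  B7 = {c, g, h, j}
Tree: B1–B2, B2–B3, B3–B4, B4–B5, B5–B6, B5–B7
The largest bag has 4 vertices, giving width 3; this decomposition certifies tw(G) ≤ 3. On the other hand G contains the 4-clique {c, g, h, j}. A clique must lie in a single bag of any decomposition, so no decomposition can have width below 3. Therefore the treewidth is 3.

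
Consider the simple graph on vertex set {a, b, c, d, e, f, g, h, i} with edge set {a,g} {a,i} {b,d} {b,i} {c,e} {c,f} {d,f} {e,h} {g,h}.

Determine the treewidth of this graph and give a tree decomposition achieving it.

Treewidth 2.
Bags: B1 = {a, g, i}  B2 = {b, g, i}  B3 = {b, d, g}  B4 = {d, f, g}  B5 = {c, f, g}  B6 = {c, e, g}  B7 = {e, g, h}
Tree: B1–B2, B2–B3, B3–B4, B4–B5, B5–B6, B6–B7

Each bag holds 3 vertices, so the decomposition has width 2, which upper-bounds the treewidth. The edges g–a–i–b–d–f–c–e–h–g form a cycle, so G is not a tree and its treewidth is at least 2. The upper and lower bounds meet at 2, so that is the treewidth.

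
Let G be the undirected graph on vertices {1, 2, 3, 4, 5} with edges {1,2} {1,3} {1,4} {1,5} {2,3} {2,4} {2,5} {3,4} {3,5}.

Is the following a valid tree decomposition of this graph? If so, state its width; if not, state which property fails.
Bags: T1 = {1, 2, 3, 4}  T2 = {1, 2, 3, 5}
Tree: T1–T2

Checking the three conditions: (i) the bags cover all of {1, 2, 3, 4, 5}; (ii) for each edge, some bag contains both endpoints; (iii) the bags containing any fixed vertex form a subtree. All hold, so the decomposition is valid with width 4 − 1 = 3.

Yes; width 3.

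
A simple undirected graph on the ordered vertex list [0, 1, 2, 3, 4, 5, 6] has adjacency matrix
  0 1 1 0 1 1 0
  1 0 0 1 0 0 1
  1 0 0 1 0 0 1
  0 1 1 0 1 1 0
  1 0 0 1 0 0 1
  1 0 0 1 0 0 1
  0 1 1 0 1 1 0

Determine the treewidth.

A width-3 tree decomposition is:
Bags: B1 = {0, 3, 4, 6}  B2 = {0, 2, 3, 6}  B3 = {0, 3, 5, 6}  B4 = {0, 1, 3, 6}
Tree: B1–B2, B2–B3, B3–B4
Every bag has size at most 4, so the width is 4 − 1 = 3 and tw(G) ≤ 3. For the lower bound: the 4 vertex sets {0,4}, {2,6}, {3}, {5} are disjoint, each induces a connected subgraph, and every pair is joined by at least one edge of G. Contracting each set to a single vertex therefore yields K_{4} as a minor, and since treewidth is minor-monotone, tw(G) ≥ tw(K_{4}) = 3. Combining the bounds, tw(G) = 3.

3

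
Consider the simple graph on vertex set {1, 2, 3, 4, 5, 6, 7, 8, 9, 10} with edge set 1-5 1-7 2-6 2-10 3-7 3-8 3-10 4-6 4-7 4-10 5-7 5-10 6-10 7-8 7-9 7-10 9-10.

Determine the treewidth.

2

A width-2 tree decomposition is:
Bags: B1 = {4, 7, 10}  B2 = {4, 6, 10}  B3 = {5, 7, 10}  B4 = {1, 5, 7}  B5 = {3, 7, 10}  B6 = {7, 9, 10}  B7 = {3, 7, 8}  B8 = {2, 6, 10}
Tree: B1–B2, B1–B3, B3–B4, B1–B5, B5–B6, B5–B7, B2–B8
Each bag holds 3 vertices, so the decomposition has width 2, which upper-bounds the treewidth. On the other hand G contains the 3-clique {2, 6, 10}. A clique must lie in a single bag of any decomposition, so no decomposition can have width below 2. The upper and lower bounds meet at 2, so that is the treewidth.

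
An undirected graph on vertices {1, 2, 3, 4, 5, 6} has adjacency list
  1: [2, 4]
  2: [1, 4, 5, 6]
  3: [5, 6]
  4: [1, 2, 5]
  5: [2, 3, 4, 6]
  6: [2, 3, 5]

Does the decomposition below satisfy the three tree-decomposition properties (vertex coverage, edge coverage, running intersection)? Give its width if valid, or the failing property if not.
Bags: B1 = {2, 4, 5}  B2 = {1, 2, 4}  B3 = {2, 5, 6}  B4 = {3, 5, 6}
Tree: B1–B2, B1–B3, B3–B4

Yes; width 2.

Checking the three conditions: (i) the bags cover all of {1, 2, 3, 4, 5, 6}; (ii) for each edge, some bag contains both endpoints; (iii) the bags containing any fixed vertex form a subtree. All hold, so the decomposition is valid with width 3 − 1 = 2.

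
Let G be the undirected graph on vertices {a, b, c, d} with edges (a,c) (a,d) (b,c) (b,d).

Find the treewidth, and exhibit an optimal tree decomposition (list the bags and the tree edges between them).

Treewidth 2.
Bags: B1 = {b, c, d}  B2 = {a, c, d}
Tree: B1–B2

The largest bag has 3 vertices, giving width 2; this decomposition certifies tw(G) ≤ 2. For the lower bound, G contains the cycle c–b–d–a–c, so G is not a forest; only forests have treewidth ≤ 1, hence tw(G) ≥ 2. Combining the bounds, tw(G) = 2.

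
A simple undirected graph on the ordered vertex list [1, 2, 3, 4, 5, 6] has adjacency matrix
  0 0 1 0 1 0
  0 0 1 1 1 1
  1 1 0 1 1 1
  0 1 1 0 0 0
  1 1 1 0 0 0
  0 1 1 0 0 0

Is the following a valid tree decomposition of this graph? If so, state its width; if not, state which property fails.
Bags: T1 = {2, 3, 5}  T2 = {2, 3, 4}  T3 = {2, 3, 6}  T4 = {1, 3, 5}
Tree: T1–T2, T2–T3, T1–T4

Vertex coverage: the bags together contain {1, 2, 3, 4, 5, 6}, the full vertex set. Edge coverage: each edge of G has both endpoints in at least one bag. Running intersection: for every vertex, the bags containing it form a connected subtree. All three properties hold, so this is a valid tree decomposition of width max|bag| − 1 = 2, and hence tw(G) ≤ 2.

Yes; width 2.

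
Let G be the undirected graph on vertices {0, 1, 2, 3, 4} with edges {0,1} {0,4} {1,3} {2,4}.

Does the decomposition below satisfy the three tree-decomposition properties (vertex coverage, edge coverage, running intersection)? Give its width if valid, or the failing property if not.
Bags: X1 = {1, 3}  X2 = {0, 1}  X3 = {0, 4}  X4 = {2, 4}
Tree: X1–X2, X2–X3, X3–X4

Every vertex of G appears in some bag (union = {0, 1, 2, 3, 4}); every edge is covered by a bag; and for each vertex v the set of bags containing v is connected in the bag tree. The decomposition is therefore valid. The largest bag has 2 vertices, so the width is 1.

Yes; width 1.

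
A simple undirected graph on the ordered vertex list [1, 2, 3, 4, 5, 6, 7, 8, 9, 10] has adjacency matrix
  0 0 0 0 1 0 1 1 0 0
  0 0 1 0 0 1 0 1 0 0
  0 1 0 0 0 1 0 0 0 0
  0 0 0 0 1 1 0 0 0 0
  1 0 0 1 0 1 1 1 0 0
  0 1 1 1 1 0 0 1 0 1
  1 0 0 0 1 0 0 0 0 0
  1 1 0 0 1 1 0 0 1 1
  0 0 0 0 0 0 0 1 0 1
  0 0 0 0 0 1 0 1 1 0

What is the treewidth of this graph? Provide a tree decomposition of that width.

Treewidth 2.
One optimal decomposition is:
Bags: B1 = {1, 5, 8}  B2 = {5, 6, 8}  B3 = {6, 8, 10}  B4 = {2, 6, 8}  B5 = {2, 3, 6}  B6 = {1, 5, 7}  B7 = {4, 5, 6}  B8 = {8, 9, 10}
Tree: B1–B2, B2–B3, B3–B4, B4–B5, B1–B6, B2–B7, B3–B8

Every bag has size at most 3, so the width is 3 − 1 = 2 and tw(G) ≤ 2. Conversely, {1, 5, 8} is a clique of size 3, and the vertices of any clique must share a bag in every tree decomposition; so some bag has ≥ 3 vertices and tw(G) ≥ 2. Hence tw(G) = 2 exactly.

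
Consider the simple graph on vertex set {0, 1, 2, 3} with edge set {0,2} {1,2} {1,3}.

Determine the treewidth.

A width-1 tree decomposition is:
Bags: B1 = {0, 2}  B2 = {1, 2}  B3 = {1, 3}
Tree: B1–B2, B2–B3
Every bag has size at most 2, so the width is 2 − 1 = 1 and tw(G) ≤ 1. G has an edge, so its treewidth is at least 1. The upper and lower bounds meet at 1, so that is the treewidth.

1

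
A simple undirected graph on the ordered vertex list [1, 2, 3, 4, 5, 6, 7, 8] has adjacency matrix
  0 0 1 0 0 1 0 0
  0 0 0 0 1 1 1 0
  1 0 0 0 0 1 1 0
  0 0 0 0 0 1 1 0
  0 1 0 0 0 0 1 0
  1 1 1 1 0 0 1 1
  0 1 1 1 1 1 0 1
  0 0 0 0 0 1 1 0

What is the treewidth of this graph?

2

A width-2 tree decomposition is:
Bags: B1 = {4, 6, 7}  B2 = {2, 6, 7}  B3 = {3, 6, 7}  B4 = {1, 3, 6}  B5 = {6, 7, 8}  B6 = {2, 5, 7}
Tree: B1–B2, B1–B3, B3–B4, B3–B5, B2–B6
Every bag has size at most 3, so the width is 3 − 1 = 2 and tw(G) ≤ 2. Conversely, {2, 5, 7} is a clique of size 3, and the vertices of any clique must share a bag in every tree decomposition; so some bag has ≥ 3 vertices and tw(G) ≥ 2. The upper and lower bounds meet at 2, so that is the treewidth.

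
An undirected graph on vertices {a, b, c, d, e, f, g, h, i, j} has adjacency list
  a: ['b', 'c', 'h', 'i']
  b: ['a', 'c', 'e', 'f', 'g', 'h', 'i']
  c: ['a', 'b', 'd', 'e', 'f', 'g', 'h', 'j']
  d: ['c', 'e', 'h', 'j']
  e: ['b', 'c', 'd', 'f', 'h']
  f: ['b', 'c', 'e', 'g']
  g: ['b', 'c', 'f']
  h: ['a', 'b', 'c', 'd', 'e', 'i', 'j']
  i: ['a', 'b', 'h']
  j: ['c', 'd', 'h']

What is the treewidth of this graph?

A width-3 tree decomposition is:
Bags: B1 = {b, c, e, h}  B2 = {c, d, e, h}  B3 = {a, b, c, h}  B4 = {a, b, h, i}  B5 = {c, d, h, j}  B6 = {b, c, e, f}  B7 = {b, c, f, g}
Tree: B1–B2, B1–B3, B3–B4, B2–B5, B1–B6, B6–B7
Each bag holds 4 vertices, so the decomposition has width 3, which upper-bounds the treewidth. On the other hand G contains the 4-clique {b, c, f, g}. A clique must lie in a single bag of any decomposition, so no decomposition can have width below 3. Therefore the treewidth is 3.

3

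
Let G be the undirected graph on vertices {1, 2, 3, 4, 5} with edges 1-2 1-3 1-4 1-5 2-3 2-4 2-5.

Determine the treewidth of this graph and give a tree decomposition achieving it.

Treewidth 2.
One optimal decomposition is:
Bags: B1 = {1, 2, 5}  B2 = {1, 2, 4}  B3 = {1, 2, 3}
Tree: B1–B2, B2–B3

Each bag holds 3 vertices, so the decomposition has width 2, which upper-bounds the treewidth. Conversely, {1, 2, 3} is a clique of size 3, and the vertices of any clique must share a bag in every tree decomposition; so some bag has ≥ 3 vertices and tw(G) ≥ 2. Combining the bounds, tw(G) = 2.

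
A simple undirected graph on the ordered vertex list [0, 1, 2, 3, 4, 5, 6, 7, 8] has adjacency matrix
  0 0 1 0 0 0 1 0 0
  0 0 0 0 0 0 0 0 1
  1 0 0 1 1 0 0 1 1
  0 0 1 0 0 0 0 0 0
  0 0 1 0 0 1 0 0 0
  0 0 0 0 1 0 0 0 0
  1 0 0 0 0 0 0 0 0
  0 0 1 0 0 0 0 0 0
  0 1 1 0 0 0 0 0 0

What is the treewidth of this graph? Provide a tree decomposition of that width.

The largest bag has 2 vertices, giving width 1; this decomposition certifies tw(G) ≤ 1. G has an edge, so its treewidth is at least 1. Therefore the treewidth is 1.

Treewidth 1.
One optimal decomposition is:
Bags: B1 = {2, 7}  B2 = {0, 2}  B3 = {2, 3}  B4 = {2, 8}  B5 = {0, 6}  B6 = {2, 4}  B7 = {4, 5}  B8 = {1, 8}
Tree: B1–B2, B2–B3, B1–B4, B2–B5, B1–B6, B6–B7, B4–B8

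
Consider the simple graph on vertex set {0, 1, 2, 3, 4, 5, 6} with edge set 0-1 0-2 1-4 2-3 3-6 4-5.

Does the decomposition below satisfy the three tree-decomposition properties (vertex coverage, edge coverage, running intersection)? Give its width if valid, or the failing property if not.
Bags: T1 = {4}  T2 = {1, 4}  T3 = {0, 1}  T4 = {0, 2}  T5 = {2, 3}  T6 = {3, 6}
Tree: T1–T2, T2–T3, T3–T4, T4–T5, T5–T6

No — vertex 5 appears in no bag.

A tree decomposition must satisfy three properties: every vertex lies in some bag; for every edge, both endpoints lie together in some bag; and for every vertex, the bags containing it form a connected subtree. Here vertex 5 appears in no bag, so the decomposition is invalid.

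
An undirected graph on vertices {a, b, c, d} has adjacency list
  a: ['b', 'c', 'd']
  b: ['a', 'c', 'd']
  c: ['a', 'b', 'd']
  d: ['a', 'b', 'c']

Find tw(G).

A width-3 tree decomposition is:
Bags: B1 = {a, b, c, d}
Tree: (single bag)
A single bag containing all 4 vertices is trivially a valid decomposition of width 3. For the lower bound, the 4 vertices {a, b, c, d} are pairwise adjacent, and any tree decomposition puts a clique entirely inside one bag — forcing width ≥ 3. Therefore the treewidth is 3.

3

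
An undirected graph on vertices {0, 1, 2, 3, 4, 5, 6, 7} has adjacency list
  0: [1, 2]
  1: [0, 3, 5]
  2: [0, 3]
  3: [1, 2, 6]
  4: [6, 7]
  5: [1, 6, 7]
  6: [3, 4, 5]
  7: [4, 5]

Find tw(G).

2

A width-2 tree decomposition is:
Bags: B1 = {4, 5, 7}  B2 = {4, 5, 6}  B3 = {1, 5, 6}  B4 = {1, 3, 6}  B5 = {0, 1, 3}  B6 = {0, 2, 3}
Tree: B1–B2, B2–B3, B3–B4, B4–B5, B5–B6
Each bag holds 3 vertices, so the decomposition has width 2, which upper-bounds the treewidth. For the lower bound, G contains the cycle 7–4–6–5–7, so G is not a forest; only forests have treewidth ≤ 1, hence tw(G) ≥ 2. Therefore the treewidth is 2.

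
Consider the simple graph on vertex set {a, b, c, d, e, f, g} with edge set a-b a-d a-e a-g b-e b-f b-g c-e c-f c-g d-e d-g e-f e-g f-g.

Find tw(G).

3

A width-3 tree decomposition is:
Bags: B1 = {b, e, f, g}  B2 = {a, b, e, g}  B3 = {a, d, e, g}  B4 = {c, e, f, g}
Tree: B1–B2, B2–B3, B1–B4
The largest bag has 4 vertices, giving width 3; this decomposition certifies tw(G) ≤ 3. Conversely, {a, d, e, g} is a clique of size 4, and the vertices of any clique must share a bag in every tree decomposition; so some bag has ≥ 4 vertices and tw(G) ≥ 3. Hence tw(G) = 3 exactly.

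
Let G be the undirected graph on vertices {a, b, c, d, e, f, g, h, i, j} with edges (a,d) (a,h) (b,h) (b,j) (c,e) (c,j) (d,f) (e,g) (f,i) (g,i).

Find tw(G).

A width-2 tree decomposition is:
Bags: B1 = {c, e, g}  B2 = {c, g, j}  B3 = {b, g, j}  B4 = {b, g, h}  B5 = {a, g, h}  B6 = {a, d, g}  B7 = {d, f, g}  B8 = {f, g, i}
Tree: B1–B2, B2–B3, B3–B4, B4–B5, B5–B6, B6–B7, B7–B8
Every bag has size at most 3, so the width is 3 − 1 = 2 and tw(G) ≤ 2. The edges g–e–c–j–b–h–a–d–f–i–g form a cycle, so G is not a tree and its treewidth is at least 2. Hence tw(G) = 2 exactly.

2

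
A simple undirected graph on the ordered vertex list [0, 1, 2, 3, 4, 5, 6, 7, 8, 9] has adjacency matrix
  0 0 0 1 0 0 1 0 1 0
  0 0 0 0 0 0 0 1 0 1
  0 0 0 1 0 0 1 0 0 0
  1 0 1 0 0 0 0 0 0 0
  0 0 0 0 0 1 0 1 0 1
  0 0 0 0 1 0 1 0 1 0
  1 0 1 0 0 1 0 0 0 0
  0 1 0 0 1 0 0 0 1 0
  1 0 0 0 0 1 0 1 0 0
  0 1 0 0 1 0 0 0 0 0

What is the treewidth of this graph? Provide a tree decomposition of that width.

The largest bag has 3 vertices, giving width 2; this decomposition certifies tw(G) ≤ 2. Since 3–2–6–0–3 is a cycle in G, G is not acyclic. Forests are exactly the graphs of treewidth ≤ 1, so tw(G) ≥ 2. Hence tw(G) = 2 exactly.

Treewidth 2.
One such decomposition:
Bags: B1 = {0, 2, 3}  B2 = {0, 2, 6}  B3 = {0, 6, 8}  B4 = {5, 6, 8}  B5 = {5, 7, 8}  B6 = {4, 5, 7}  B7 = {1, 4, 7}  B8 = {1, 4, 9}
Tree: B1–B2, B2–B3, B3–B4, B4–B5, B5–B6, B6–B7, B7–B8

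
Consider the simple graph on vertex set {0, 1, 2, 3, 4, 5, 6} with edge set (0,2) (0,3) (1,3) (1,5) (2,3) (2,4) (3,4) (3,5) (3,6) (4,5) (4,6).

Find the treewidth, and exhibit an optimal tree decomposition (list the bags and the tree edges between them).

Treewidth 2.
One optimal decomposition is:
Bags: B1 = {3, 4, 5}  B2 = {3, 4, 6}  B3 = {2, 3, 4}  B4 = {1, 3, 5}  B5 = {0, 2, 3}
Tree: B1–B2, B2–B3, B1–B4, B3–B5

The largest bag has 3 vertices, giving width 2; this decomposition certifies tw(G) ≤ 2. On the other hand G contains the 3-clique {0, 2, 3}. A clique must lie in a single bag of any decomposition, so no decomposition can have width below 2. Therefore the treewidth is 2.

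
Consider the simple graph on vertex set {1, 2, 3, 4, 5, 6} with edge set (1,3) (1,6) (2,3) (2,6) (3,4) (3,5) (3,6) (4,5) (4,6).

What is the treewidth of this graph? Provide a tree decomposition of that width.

The largest bag has 3 vertices, giving width 2; this decomposition certifies tw(G) ≤ 2. Conversely, {3, 4, 5} is a clique of size 3, and the vertices of any clique must share a bag in every tree decomposition; so some bag has ≥ 3 vertices and tw(G) ≥ 2. The upper and lower bounds meet at 2, so that is the treewidth.

Treewidth 2.
One optimal decomposition is:
Bags: B1 = {2, 3, 6}  B2 = {3, 4, 6}  B3 = {1, 3, 6}  B4 = {3, 4, 5}
Tree: B1–B2, B2–B3, B2–B4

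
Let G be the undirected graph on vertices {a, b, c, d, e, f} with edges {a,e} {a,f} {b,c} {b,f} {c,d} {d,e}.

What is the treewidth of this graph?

2

A width-2 tree decomposition is:
Bags: B1 = {b, c, f}  B2 = {a, c, f}  B3 = {a, c, e}  B4 = {c, d, e}
Tree: B1–B2, B2–B3, B3–B4
Each bag holds 3 vertices, so the decomposition has width 2, which upper-bounds the treewidth. The edges c–b–f–a–e–d–c form a cycle, so G is not a tree and its treewidth is at least 2. Combining the bounds, tw(G) = 2.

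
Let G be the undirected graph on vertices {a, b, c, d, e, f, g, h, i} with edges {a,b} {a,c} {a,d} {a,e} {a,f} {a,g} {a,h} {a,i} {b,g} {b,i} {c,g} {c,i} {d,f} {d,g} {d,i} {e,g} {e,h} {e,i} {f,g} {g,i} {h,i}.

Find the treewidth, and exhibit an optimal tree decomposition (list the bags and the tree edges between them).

Treewidth 3.
One such decomposition:
Bags: B1 = {a, e, g, i}  B2 = {a, e, h, i}  B3 = {a, d, g, i}  B4 = {a, b, g, i}  B5 = {a, c, g, i}  B6 = {a, d, f, g}
Tree: B1–B2, B1–B3, B1–B4, B3–B5, B3–B6

The largest bag has 4 vertices, giving width 3; this decomposition certifies tw(G) ≤ 3. Conversely, {a, d, f, g} is a clique of size 4, and the vertices of any clique must share a bag in every tree decomposition; so some bag has ≥ 4 vertices and tw(G) ≥ 3. Therefore the treewidth is 3.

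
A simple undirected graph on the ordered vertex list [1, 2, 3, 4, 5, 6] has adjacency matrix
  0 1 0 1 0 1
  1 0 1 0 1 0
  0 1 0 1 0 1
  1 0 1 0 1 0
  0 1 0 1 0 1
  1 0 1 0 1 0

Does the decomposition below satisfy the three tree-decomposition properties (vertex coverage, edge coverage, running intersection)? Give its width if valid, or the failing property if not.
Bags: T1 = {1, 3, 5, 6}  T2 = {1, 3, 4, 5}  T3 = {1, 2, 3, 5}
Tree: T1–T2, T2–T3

Yes; width 3.

Vertex coverage: the bags together contain {1, 2, 3, 4, 5, 6}, the full vertex set. Edge coverage: each edge of G has both endpoints in at least one bag. Running intersection: for every vertex, the bags containing it form a connected subtree. All three properties hold, so this is a valid tree decomposition of width max|bag| − 1 = 3, and hence tw(G) ≤ 3.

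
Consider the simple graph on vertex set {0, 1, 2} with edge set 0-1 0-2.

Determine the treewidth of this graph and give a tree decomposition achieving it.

Every bag has size at most 2, so the width is 2 − 1 = 1 and tw(G) ≤ 1. Since G has at least one edge (e.g. 0–2), it is not an edgeless graph, so tw(G) ≥ 1. The upper and lower bounds meet at 1, so that is the treewidth.

Treewidth 1.
One such decomposition:
Bags: B1 = {0, 2}  B2 = {0, 1}
Tree: B1–B2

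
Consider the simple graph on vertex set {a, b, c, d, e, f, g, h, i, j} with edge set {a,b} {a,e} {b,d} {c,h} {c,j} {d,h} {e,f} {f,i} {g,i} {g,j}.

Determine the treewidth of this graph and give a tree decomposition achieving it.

Treewidth 2.
Bags: B1 = {c, h, j}  B2 = {d, h, j}  B3 = {b, d, j}  B4 = {a, b, j}  B5 = {a, e, j}  B6 = {e, f, j}  B7 = {f, i, j}  B8 = {g, i, j}
Tree: B1–B2, B2–B3, B3–B4, B4–B5, B5–B6, B6–B7, B7–B8

Every bag has size at most 3, so the width is 3 − 1 = 2 and tw(G) ≤ 2. Since j–c–h–d–b–a–e–f–i–g–j is a cycle in G, G is not acyclic. Forests are exactly the graphs of treewidth ≤ 1, so tw(G) ≥ 2. Therefore the treewidth is 2.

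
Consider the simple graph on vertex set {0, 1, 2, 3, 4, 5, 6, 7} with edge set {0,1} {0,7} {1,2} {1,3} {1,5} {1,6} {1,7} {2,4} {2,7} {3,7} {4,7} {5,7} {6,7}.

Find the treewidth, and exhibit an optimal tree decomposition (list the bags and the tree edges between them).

Treewidth 2.
Bags: B1 = {1, 5, 7}  B2 = {1, 6, 7}  B3 = {1, 3, 7}  B4 = {0, 1, 7}  B5 = {1, 2, 7}  B6 = {2, 4, 7}
Tree: B1–B2, B1–B3, B3–B4, B1–B5, B5–B6

Each bag holds 3 vertices, so the decomposition has width 2, which upper-bounds the treewidth. Conversely, {0, 1, 7} is a clique of size 3, and the vertices of any clique must share a bag in every tree decomposition; so some bag has ≥ 3 vertices and tw(G) ≥ 2. Therefore the treewidth is 2.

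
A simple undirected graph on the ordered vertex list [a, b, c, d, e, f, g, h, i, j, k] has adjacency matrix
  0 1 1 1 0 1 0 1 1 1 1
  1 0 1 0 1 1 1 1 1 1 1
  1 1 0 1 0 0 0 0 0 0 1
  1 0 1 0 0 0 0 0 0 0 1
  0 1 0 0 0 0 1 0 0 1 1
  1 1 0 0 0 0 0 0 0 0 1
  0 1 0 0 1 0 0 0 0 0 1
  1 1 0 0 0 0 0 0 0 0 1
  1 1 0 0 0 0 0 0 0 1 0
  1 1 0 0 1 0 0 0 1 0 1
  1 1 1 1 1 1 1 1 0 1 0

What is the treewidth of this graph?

3

A width-3 tree decomposition is:
Bags: B1 = {a, b, h, k}  B2 = {a, b, c, k}  B3 = {a, b, j, k}  B4 = {b, e, j, k}  B5 = {a, b, i, j}  B6 = {b, e, g, k}  B7 = {a, c, d, k}  B8 = {a, b, f, k}
Tree: B1–B2, B1–B3, B3–B4, B3–B5, B4–B6, B2–B7, B3–B8
The largest bag has 4 vertices, giving width 3; this decomposition certifies tw(G) ≤ 3. On the other hand G contains the 4-clique {a, c, d, k}. A clique must lie in a single bag of any decomposition, so no decomposition can have width below 3. Therefore the treewidth is 3.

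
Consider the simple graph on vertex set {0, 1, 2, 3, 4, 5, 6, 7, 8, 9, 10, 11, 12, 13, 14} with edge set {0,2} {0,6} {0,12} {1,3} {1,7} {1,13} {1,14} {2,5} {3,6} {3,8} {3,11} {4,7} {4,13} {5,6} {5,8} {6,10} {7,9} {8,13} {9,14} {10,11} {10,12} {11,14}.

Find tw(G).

A width-3 tree decomposition is:
Bags: B1 = {0, 2, 5, 12}  B2 = {0, 5, 6, 12}  B3 = {5, 6, 10, 12}  B4 = {5, 6, 8, 10}  B5 = {3, 6, 8, 10}  B6 = {3, 8, 10, 11}  B7 = {3, 8, 11, 13}  B8 = {1, 3, 11, 13}  B9 = {1, 11, 13, 14}  B10 = {1, 4, 13, 14}  B11 = {1, 4, 7, 14}  B12 = {4, 7, 9, 14}
Tree: B1–B2, B2–B3, B3–B4, B4–B5, B5–B6, B6–B7, B7–B8, B8–B9, B9–B10, B10–B11, B11–B12
The largest bag has 4 vertices, giving width 3; this decomposition certifies tw(G) ≤ 3. For the lower bound: the 4 vertex sets {0,2,12}, {5}, {6}, {3,8,10,11} are disjoint, each induces a connected subgraph, and every pair is joined by at least one edge of G. Contracting each set to a single vertex therefore yields K_{4} as a minor, and since treewidth is minor-monotone, tw(G) ≥ tw(K_{4}) = 3. Hence tw(G) = 3 exactly.

3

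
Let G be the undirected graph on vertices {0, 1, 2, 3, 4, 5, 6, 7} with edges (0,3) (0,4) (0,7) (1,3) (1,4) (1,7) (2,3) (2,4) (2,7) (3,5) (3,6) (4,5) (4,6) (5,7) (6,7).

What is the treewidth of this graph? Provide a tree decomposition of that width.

Treewidth 3.
One optimal decomposition is:
Bags: B1 = {3, 4, 5, 7}  B2 = {3, 4, 6, 7}  B3 = {2, 3, 4, 7}  B4 = {1, 3, 4, 7}  B5 = {0, 3, 4, 7}
Tree: B1–B2, B2–B3, B3–B4, B4–B5

The largest bag has 4 vertices, giving width 3; this decomposition certifies tw(G) ≤ 3. For the lower bound: the 4 vertex sets {5,7}, {3,6}, {4}, {2} are disjoint, each induces a connected subgraph, and every pair is joined by at least one edge of G. Contracting each set to a single vertex therefore yields K_{4} as a minor, and since treewidth is minor-monotone, tw(G) ≥ tw(K_{4}) = 3. The upper and lower bounds meet at 3, so that is the treewidth.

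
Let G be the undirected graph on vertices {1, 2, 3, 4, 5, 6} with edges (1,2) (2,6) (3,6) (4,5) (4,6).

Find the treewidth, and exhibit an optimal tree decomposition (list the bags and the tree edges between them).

Every bag has size at most 2, so the width is 2 − 1 = 1 and tw(G) ≤ 1. G has an edge, so its treewidth is at least 1. The upper and lower bounds meet at 1, so that is the treewidth.

Treewidth 1.
Bags: B1 = {3, 6}  B2 = {4, 6}  B3 = {2, 6}  B4 = {4, 5}  B5 = {1, 2}
Tree: B1–B2, B2–B3, B2–B4, B3–B5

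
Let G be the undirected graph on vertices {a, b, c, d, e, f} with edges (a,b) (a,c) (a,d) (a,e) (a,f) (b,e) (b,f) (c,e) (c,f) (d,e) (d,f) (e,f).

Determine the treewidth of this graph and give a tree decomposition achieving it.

Treewidth 3.
One such decomposition:
Bags: B1 = {a, c, e, f}  B2 = {a, d, e, f}  B3 = {a, b, e, f}
Tree: B1–B2, B1–B3

Every bag has size at most 4, so the width is 4 − 1 = 3 and tw(G) ≤ 3. For the lower bound, the 4 vertices {a, d, e, f} are pairwise adjacent, and any tree decomposition puts a clique entirely inside one bag — forcing width ≥ 3. Therefore the treewidth is 3.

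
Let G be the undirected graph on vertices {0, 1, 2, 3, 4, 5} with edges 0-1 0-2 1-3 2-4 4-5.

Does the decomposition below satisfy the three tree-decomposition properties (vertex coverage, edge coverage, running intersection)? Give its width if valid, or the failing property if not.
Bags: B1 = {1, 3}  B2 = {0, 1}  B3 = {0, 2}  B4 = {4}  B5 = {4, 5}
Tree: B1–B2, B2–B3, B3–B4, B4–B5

No — edge (2,4) lies in no bag.

A tree decomposition must satisfy three properties: every vertex lies in some bag; for every edge, both endpoints lie together in some bag; and for every vertex, the bags containing it form a connected subtree. Here edge (2,4) lies in no bag, so the decomposition is invalid.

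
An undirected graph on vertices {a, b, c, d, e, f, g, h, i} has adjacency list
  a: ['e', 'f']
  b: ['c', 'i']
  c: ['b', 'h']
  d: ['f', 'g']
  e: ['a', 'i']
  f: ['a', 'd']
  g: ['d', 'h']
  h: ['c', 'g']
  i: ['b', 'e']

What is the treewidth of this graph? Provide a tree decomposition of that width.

Treewidth 2.
One such decomposition:
Bags: B1 = {a, e, f}  B2 = {e, f, i}  B3 = {b, f, i}  B4 = {b, c, f}  B5 = {c, f, h}  B6 = {f, g, h}  B7 = {d, f, g}
Tree: B1–B2, B2–B3, B3–B4, B4–B5, B5–B6, B6–B7

Every bag has size at most 3, so the width is 3 − 1 = 2 and tw(G) ≤ 2. The edges f–a–e–i–b–c–h–g–d–f form a cycle, so G is not a tree and its treewidth is at least 2. The upper and lower bounds meet at 2, so that is the treewidth.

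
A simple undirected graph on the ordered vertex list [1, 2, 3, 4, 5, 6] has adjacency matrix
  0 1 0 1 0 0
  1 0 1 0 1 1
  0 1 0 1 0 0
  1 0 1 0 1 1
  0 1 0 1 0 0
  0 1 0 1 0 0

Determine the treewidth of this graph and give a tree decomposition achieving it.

Each bag holds 3 vertices, so the decomposition has width 2, which upper-bounds the treewidth. For the lower bound, G contains the cycle 4–6–2–3–4, so G is not a forest; only forests have treewidth ≤ 1, hence tw(G) ≥ 2. Therefore the treewidth is 2.

Treewidth 2.
Bags: B1 = {2, 4, 6}  B2 = {2, 3, 4}  B3 = {2, 4, 5}  B4 = {1, 2, 4}
Tree: B1–B2, B2–B3, B3–B4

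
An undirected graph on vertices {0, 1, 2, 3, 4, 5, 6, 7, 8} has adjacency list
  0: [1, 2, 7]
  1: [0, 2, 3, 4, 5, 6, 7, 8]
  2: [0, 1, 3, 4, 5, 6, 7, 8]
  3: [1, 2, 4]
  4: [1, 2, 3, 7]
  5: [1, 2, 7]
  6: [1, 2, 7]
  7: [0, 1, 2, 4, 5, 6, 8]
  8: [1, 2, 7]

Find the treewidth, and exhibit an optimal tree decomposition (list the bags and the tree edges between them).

Treewidth 3.
Bags: B1 = {1, 2, 6, 7}  B2 = {0, 1, 2, 7}  B3 = {1, 2, 4, 7}  B4 = {1, 2, 3, 4}  B5 = {1, 2, 7, 8}  B6 = {1, 2, 5, 7}
Tree: B1–B2, B2–B3, B3–B4, B3–B5, B1–B6

Each bag holds 4 vertices, so the decomposition has width 3, which upper-bounds the treewidth. For the lower bound, the 4 vertices {1, 2, 3, 4} are pairwise adjacent, and any tree decomposition puts a clique entirely inside one bag — forcing width ≥ 3. Hence tw(G) = 3 exactly.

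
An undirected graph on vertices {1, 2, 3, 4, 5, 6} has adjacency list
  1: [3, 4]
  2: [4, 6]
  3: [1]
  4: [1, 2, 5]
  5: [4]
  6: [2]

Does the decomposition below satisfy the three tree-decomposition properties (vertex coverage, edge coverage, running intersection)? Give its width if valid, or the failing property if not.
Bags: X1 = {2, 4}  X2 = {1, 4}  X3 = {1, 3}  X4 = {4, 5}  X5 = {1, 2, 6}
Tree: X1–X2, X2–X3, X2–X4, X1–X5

A tree decomposition must satisfy three properties: every vertex lies in some bag; for every edge, both endpoints lie together in some bag; and for every vertex, the bags containing it form a connected subtree. Here bags containing vertex 1 are not connected in the tree, so the decomposition is invalid.

No — bags containing vertex 1 are not connected in the tree.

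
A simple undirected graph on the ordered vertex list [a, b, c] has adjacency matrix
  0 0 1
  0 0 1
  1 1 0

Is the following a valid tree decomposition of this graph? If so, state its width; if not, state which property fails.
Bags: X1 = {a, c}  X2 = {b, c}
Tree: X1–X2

Yes; width 1.

Vertex coverage: the bags together contain {a, b, c}, the full vertex set. Edge coverage: each edge of G has both endpoints in at least one bag. Running intersection: for every vertex, the bags containing it form a connected subtree. All three properties hold, so this is a valid tree decomposition of width max|bag| − 1 = 1, and hence tw(G) ≤ 1.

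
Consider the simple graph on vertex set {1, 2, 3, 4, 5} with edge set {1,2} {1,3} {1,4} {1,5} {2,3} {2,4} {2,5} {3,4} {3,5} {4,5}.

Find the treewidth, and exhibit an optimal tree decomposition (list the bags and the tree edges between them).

Treewidth 4.
One such decomposition:
Bags: B1 = {1, 2, 3, 4, 5}
Tree: (single bag)

A single bag containing all 5 vertices is trivially a valid decomposition of width 4. On the other hand G contains the 5-clique {1, 2, 3, 4, 5}. A clique must lie in a single bag of any decomposition, so no decomposition can have width below 4. The upper and lower bounds meet at 4, so that is the treewidth.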